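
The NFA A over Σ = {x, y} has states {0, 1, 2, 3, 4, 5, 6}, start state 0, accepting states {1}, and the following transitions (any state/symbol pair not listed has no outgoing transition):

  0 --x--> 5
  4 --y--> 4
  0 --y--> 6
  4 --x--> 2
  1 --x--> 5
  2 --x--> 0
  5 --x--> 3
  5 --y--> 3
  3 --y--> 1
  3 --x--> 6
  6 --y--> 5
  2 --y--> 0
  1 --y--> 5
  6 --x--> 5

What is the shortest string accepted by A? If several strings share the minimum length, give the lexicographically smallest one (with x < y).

A breadth-first search from 0 reaches an accepting state first via the path 0 → 5 → 3 → 1 on input xxy.
No string of length < 3 is accepted (BFS exhausts all shorter strings without reaching an accepting state), and xxy is the lexicographically least accepting string of length 3.

xxy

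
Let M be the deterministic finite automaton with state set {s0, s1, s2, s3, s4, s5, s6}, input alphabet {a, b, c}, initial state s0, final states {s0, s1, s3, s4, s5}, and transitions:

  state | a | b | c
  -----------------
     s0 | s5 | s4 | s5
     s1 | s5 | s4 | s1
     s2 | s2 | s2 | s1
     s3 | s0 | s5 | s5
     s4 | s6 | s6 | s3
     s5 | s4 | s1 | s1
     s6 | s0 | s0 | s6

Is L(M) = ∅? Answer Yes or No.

The empty string ε is accepted: the run s0 ends in the accepting state s0.
Since at least one string is accepted, L(M) is not empty.

No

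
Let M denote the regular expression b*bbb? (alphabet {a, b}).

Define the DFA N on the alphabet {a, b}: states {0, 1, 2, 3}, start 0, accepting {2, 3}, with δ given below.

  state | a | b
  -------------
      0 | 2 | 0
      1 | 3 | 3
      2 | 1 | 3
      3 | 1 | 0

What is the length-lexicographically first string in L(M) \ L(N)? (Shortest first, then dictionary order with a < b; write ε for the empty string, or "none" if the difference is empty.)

bb

The string bb is accepted by M but not by N.
No shorter string lies in the difference, and bb is the lexicographically first length-2 string in L(M) \ L(N).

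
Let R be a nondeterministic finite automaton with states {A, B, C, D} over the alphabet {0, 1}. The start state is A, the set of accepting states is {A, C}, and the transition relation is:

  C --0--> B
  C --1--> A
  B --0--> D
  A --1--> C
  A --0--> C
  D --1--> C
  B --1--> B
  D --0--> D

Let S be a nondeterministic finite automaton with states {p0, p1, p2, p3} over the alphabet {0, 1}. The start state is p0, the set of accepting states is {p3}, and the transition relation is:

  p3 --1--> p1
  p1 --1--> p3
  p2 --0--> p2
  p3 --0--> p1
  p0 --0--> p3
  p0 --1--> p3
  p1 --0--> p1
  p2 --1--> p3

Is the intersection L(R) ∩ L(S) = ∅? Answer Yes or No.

The string 0 is accepted by both R and S.
Hence L(R) ∩ L(S) ≠ ∅.

No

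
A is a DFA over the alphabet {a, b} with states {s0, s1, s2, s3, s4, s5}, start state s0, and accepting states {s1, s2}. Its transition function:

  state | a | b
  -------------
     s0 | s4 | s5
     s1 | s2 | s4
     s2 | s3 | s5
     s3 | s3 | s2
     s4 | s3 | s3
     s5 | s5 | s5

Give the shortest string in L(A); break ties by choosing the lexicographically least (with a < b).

A breadth-first search from s0 reaches an accepting state first via the path s0 → s4 → s3 → s2 on input aab.
No string of length < 3 is accepted (BFS exhausts all shorter strings without reaching an accepting state), and aab is the lexicographically least accepting string of length 3.

aab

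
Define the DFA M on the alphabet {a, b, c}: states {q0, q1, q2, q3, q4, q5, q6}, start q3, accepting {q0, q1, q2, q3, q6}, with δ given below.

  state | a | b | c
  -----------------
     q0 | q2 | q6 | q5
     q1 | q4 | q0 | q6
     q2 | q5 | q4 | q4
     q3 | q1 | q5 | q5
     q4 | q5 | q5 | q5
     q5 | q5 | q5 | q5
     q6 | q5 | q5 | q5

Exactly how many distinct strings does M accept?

6

The useful subgraph on states {q0, q1, q2, q3, q6} is acyclic, so L(M) is finite; the longest accepting path visits 4 useful states, giving maximum string length 3.
Counting accepting paths from q3 by length: 1 of length 0, 1 of length 1, 2 of length 2, 2 of length 3. Total 6.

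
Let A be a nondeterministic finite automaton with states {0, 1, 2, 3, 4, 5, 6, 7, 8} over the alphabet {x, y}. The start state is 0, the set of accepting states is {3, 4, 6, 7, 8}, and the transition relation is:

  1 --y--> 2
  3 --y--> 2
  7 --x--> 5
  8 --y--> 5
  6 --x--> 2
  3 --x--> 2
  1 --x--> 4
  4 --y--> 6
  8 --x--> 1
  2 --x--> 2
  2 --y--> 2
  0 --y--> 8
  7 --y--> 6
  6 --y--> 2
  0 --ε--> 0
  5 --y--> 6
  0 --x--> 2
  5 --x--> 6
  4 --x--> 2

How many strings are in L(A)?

The useful subgraph on states {0, 1, 4, 5, 6, 8} is acyclic, so L(A) is finite; the longest accepting path visits 5 useful states, giving maximum string length 4.
Counting accepting paths from 0 by length: 1 of length 1, 3 of length 3, 1 of length 4. Total 5.

5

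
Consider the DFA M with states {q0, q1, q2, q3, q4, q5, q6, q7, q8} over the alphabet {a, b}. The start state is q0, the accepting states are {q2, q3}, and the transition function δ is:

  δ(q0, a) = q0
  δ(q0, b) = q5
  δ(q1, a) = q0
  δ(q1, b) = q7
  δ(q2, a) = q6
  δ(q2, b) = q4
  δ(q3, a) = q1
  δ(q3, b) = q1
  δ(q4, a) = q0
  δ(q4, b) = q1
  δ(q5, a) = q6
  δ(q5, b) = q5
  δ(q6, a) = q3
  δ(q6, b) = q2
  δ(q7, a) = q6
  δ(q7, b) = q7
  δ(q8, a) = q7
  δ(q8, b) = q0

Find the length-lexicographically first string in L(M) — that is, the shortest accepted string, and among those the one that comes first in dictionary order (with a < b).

A breadth-first search from q0 reaches an accepting state first via the path q0 → q5 → q6 → q3 on input baa.
No string of length < 3 is accepted (BFS exhausts all shorter strings without reaching an accepting state), and baa is the lexicographically least accepting string of length 3.

baa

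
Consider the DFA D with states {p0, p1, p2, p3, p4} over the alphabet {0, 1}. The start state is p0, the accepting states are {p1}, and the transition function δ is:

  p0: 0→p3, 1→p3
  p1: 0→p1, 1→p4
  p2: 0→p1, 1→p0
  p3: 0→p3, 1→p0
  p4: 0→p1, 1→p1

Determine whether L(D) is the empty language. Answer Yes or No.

The states reachable from the start state are {p0, p3}.
None of the accepting states {p1} is reachable, so no string is accepted and L(D) = ∅.

Yes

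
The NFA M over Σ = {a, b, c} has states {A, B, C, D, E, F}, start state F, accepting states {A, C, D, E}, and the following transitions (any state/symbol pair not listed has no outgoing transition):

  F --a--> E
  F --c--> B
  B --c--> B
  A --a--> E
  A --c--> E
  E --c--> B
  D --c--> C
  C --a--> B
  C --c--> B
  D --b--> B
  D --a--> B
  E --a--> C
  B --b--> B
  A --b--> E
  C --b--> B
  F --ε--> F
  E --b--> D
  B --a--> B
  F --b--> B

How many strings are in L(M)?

The useful subgraph on states {C, D, E, F} is acyclic, so L(M) is finite; the longest accepting path visits 4 useful states, giving maximum string length 3.
Counting accepting paths from F by length: 1 of length 1, 2 of length 2, 1 of length 3. Total 4.

4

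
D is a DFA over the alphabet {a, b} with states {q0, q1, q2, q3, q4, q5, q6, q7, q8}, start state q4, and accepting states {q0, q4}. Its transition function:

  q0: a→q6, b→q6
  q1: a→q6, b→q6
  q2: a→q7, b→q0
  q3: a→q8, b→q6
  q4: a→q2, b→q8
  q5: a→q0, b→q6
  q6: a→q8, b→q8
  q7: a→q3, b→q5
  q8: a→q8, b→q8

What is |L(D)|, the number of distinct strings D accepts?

The useful subgraph on states {q0, q2, q4, q5, q7} is acyclic, so L(D) is finite; the longest accepting path visits 5 useful states, giving maximum string length 4.
Counting accepting paths from q4 by length: 1 of length 0, 1 of length 2, 1 of length 4. Total 3.

3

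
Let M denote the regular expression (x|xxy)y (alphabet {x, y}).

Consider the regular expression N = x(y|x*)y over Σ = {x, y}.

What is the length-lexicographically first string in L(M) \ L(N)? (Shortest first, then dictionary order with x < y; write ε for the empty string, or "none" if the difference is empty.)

The string xxyy is accepted by M but not by N.
No shorter string lies in the difference, and xxyy is the lexicographically first length-4 string in L(M) \ L(N).

xxyy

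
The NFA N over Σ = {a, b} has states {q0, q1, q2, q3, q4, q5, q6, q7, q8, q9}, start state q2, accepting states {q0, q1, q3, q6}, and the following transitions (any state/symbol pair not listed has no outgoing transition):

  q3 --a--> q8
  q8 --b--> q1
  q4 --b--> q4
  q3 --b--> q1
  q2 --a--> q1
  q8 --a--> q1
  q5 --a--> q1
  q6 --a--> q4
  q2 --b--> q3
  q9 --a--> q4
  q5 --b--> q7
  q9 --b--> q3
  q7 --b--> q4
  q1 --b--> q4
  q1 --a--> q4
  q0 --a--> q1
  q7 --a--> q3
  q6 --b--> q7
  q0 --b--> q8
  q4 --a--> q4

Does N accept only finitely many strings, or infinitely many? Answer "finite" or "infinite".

The useful states (reachable from q2 and able to reach an accepting state) are {q1, q2, q3, q8}.
Restricted to these states the transition graph has no cycle, so every accepting path has bounded length and L is finite.

finite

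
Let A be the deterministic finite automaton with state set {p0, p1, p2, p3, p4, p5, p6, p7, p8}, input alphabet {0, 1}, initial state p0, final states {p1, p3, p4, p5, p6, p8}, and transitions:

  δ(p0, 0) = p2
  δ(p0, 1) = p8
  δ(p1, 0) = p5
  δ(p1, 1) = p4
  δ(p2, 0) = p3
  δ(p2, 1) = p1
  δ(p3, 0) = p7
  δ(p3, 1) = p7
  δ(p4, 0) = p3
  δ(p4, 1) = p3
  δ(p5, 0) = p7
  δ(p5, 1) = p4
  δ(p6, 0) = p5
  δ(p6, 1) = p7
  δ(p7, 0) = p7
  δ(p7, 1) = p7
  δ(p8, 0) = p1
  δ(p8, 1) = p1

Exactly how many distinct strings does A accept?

26

The useful subgraph on states {p0, p1, p2, p3, p4, p5, p8} is acyclic, so L(A) is finite; the longest accepting path visits 6 useful states, giving maximum string length 5.
Counting accepting paths from p0 by length: 1 of length 1, 4 of length 2, 6 of length 3, 9 of length 4, 6 of length 5. Total 26.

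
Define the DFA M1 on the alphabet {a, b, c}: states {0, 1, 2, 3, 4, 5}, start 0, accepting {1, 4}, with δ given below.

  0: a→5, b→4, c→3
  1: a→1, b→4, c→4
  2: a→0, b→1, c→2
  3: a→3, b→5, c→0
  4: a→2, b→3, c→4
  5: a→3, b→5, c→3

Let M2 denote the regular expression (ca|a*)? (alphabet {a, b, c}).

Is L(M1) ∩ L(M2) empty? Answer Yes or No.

Yes

Converting the expression M2 to a DFA (subset construction, then merging equivalent states) gives the minimal DFA with states {r0, r1, r2, r3, r4}, start state r0, accepting states {r0, r1, r4} and transitions r0: a→r1, b→r2, c→r3; r1: a→r1, b→r2, c→r2; r2: a→r2, b→r2, c→r2; r3: a→r4, b→r2, c→r2; r4: a→r2, b→r2, c→r2.
Exploring the product automaton M1 × M2 from the start pair (0, r0), following both machines on each input symbol, reaches 11 state pairs: (0, r0), (5, r1), (4, r2), (3, r3), (3, r1), (5, r2), (3, r2), (2, r2), (3, r4), (0, r2), (1, r2).
M1 accepts in {1, 4} and M2 accepts in {r0, r1, r4}; no reachable pair has both components accepting, so no string drives both machines to acceptance simultaneously and L(M1) ∩ L(M2) = ∅.
So no string is accepted by both, and the intersection is empty.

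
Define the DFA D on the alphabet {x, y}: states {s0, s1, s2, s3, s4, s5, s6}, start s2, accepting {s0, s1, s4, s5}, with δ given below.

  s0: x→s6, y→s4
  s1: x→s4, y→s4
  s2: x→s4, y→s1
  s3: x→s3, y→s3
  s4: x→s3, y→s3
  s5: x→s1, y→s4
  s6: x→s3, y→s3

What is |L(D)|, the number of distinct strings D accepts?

4

The useful subgraph on states {s1, s2, s4} is acyclic, so L(D) is finite; the longest accepting path visits 3 useful states, giving maximum string length 2.
Counting accepting paths from s2 by length: 2 of length 1, 2 of length 2. Total 4.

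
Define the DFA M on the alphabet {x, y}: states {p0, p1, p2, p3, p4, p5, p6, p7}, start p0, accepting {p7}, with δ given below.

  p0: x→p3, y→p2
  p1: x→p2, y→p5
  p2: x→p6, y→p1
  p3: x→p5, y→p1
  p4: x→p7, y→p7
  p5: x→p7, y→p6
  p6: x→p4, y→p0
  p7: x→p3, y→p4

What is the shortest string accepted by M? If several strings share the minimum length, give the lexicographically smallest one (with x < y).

A breadth-first search from p0 reaches an accepting state first via the path p0 → p3 → p5 → p7 on input xxx.
No string of length < 3 is accepted (BFS exhausts all shorter strings without reaching an accepting state), and xxx is the lexicographically least accepting string of length 3.

xxx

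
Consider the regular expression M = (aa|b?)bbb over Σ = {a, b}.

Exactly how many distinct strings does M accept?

3

The expression has no Kleene star, so L(M) is finite. Expanding the alternatives gives {bbb, bbbb, aabbb}.
That is 1 of length 3, 1 of length 4, 1 of length 5: 3 strings in all.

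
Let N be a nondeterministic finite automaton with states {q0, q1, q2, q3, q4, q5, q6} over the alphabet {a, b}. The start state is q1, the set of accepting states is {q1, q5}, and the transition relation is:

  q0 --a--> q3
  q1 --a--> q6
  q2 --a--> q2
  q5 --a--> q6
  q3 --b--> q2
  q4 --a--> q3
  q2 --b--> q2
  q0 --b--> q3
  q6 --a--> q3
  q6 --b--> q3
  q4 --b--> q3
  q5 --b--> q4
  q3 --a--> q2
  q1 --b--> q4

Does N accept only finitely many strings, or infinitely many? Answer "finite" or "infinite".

finite

The useful states (reachable from q1 and able to reach an accepting state) are {q1}.
Restricted to these states the transition graph has no cycle, so every accepting path has bounded length and L is finite.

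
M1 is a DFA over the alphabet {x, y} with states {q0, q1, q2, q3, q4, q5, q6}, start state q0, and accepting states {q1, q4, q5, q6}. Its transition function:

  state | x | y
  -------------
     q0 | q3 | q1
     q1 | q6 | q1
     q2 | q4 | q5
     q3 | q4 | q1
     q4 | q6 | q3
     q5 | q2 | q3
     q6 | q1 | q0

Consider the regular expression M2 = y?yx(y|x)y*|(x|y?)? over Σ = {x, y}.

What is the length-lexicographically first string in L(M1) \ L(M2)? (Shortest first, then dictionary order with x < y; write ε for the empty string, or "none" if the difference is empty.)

xx

The string xx is accepted by M1 but not by M2.
No shorter string lies in the difference, and xx is the lexicographically first length-2 string in L(M1) \ L(M2).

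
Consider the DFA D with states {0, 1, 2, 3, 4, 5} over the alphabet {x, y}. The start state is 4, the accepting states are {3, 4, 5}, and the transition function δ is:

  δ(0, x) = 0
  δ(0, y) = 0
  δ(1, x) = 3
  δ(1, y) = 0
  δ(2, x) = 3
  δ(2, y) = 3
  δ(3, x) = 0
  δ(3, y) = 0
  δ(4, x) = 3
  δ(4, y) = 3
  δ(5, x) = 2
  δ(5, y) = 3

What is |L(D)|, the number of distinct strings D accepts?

3

The useful subgraph on states {3, 4} is acyclic, so L(D) is finite; the longest accepting path visits 2 useful states, giving maximum string length 1.
Counting accepting paths from 4 by length: 1 of length 0, 2 of length 1. Total 3.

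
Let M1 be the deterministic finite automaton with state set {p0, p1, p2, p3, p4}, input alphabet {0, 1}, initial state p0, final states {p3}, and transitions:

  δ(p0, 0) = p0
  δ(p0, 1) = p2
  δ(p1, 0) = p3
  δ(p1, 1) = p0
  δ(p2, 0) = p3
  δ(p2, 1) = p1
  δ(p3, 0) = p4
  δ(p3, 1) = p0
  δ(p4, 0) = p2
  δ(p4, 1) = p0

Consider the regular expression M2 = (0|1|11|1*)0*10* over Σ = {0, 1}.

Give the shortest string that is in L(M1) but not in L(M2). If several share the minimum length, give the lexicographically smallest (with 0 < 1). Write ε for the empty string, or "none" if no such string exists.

The string 0110 is accepted by M1 but not by M2.
No shorter string lies in the difference, and 0110 is the lexicographically first length-4 string in L(M1) \ L(M2).

0110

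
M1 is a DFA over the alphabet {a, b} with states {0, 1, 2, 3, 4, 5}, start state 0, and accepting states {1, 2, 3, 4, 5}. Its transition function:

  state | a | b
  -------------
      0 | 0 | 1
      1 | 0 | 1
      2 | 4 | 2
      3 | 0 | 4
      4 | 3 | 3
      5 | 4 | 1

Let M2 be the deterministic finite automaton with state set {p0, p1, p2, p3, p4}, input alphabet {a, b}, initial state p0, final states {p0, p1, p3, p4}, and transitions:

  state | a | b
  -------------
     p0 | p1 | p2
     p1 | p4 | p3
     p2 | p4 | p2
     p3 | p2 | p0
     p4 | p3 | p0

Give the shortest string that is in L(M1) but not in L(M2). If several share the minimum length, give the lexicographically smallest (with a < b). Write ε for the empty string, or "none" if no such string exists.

b

The string b is accepted by M1 but not by M2.
No shorter string lies in the difference, and b is the lexicographically first length-1 string in L(M1) \ L(M2).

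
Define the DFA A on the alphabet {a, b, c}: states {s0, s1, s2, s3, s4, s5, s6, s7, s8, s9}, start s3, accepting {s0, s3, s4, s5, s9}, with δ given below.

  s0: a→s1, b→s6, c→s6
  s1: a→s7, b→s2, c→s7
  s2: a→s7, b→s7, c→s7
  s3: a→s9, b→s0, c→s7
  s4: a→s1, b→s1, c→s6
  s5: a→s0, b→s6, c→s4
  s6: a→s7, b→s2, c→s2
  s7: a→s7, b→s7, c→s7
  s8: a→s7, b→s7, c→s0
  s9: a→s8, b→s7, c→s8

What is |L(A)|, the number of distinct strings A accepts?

5

The useful subgraph on states {s0, s3, s8, s9} is acyclic, so L(A) is finite; the longest accepting path visits 4 useful states, giving maximum string length 3.
Counting accepting paths from s3 by length: 1 of length 0, 2 of length 1, 2 of length 3. Total 5.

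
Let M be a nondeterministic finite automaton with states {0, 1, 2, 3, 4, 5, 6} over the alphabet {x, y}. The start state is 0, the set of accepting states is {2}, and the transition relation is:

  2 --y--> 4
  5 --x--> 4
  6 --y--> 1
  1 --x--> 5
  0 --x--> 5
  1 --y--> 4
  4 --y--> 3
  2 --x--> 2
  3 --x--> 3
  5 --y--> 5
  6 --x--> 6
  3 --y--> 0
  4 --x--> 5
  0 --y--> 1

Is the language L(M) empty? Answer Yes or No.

The states reachable from the start state are {0, 1, 3, 4, 5}.
None of the accepting states {2} is reachable, so no string is accepted and L(M) = ∅.

Yes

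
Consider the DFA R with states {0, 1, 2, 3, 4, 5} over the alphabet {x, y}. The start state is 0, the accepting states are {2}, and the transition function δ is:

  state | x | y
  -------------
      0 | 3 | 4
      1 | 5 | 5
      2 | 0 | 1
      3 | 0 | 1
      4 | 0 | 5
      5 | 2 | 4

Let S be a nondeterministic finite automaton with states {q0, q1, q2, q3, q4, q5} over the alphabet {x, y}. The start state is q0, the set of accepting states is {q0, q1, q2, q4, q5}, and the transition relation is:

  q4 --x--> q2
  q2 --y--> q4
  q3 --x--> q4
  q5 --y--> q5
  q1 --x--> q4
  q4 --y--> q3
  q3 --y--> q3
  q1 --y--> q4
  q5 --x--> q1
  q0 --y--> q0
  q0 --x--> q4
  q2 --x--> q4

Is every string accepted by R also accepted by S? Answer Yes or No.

Yes

Exploring the product automaton R × S from the start pair (0, q0), following both machines on each input symbol, reaches 16 state pairs: (0, q0), (3, q4), (4, q0), (0, q2), (1, q3), (0, q4), (5, q0), (4, q4), (5, q4), (5, q3), (3, q2), (4, q3), (2, q4), (2, q2), (1, q4), (5, q2).
R accepts in {2} and S accepts in {q0, q1, q2, q4, q5}. The reachable pairs whose R-component is accepting are (2, q4), (2, q2); in each of them the S-component is accepting too, so the product for L(R) \ L(S) (R-component accepting, S-component rejecting) has no reachable accepting pair and the difference is empty.
Hence every string in L(R) is also in L(S).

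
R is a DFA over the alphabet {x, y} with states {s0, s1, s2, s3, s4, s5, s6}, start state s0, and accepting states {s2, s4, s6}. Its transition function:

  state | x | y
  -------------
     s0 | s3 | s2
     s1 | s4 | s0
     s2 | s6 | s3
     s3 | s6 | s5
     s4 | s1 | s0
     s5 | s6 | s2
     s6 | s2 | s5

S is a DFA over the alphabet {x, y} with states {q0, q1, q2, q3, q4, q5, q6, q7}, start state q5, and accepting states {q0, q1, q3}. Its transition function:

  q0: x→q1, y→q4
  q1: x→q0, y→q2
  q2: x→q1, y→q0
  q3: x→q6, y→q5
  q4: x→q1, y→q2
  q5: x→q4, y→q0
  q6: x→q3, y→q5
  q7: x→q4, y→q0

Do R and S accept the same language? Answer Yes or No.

Exploring the product automaton R × S from the start pair (s0, q5), following both machines on each input symbol, reaches 5 state pairs: (s0, q5), (s3, q4), (s2, q0), (s6, q1), (s5, q2).
R accepts in {s2, s4, s6} and S accepts in {q0, q1, q3}. In every reachable pair the two components are either both accepting — (s2, q0), (s6, q1) — or both non-accepting, so no string is accepted by exactly one of the machines: L(R) \ L(S) and L(S) \ L(R) are both empty.
Hence every string is accepted by R iff it is accepted by S, and the two languages coincide.

Yes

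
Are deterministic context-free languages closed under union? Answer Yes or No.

No

{aⁿbⁿ : n≥0} and {aⁿb²ⁿ : n≥0} are each accepted by a deterministic PDA (push the a's; pop one per b, respectively one per two b's), but their union U is not. Suppose a DPDA M accepted U. Being deterministic, M has a single run on aⁿb²ⁿ, and since aⁿbⁿ ∈ U that run passes through an accepting configuration right after consuming the prefix aⁿbⁿ and then goes on to accept again after n more b's. Build an ordinary (nondeterministic) PDA M′ that simulates M on a's and b's and, at any moment when M is in an accepting state, may switch to a second mode in which it reads only c's, feeding each c to M as a b; M′ accepts when M does. Then M′ accepts aⁱbʲcᵏ (k≥1) exactly when both aⁱbʲ ∈ U and aⁱbʲ⁺ᵏ ∈ U, and checking the four cases (i=j or j=2i, combined with j+k=i or j+k=2i) leaves only i=j=k: so L(M′) ∩ a*b*c⁺ = {aⁿbⁿcⁿ : n≥1} would be context-free, which it is not (pumping lemma) — contradiction. (The union is an unambiguous CFL; it is determinism, not unambiguity, that fails.)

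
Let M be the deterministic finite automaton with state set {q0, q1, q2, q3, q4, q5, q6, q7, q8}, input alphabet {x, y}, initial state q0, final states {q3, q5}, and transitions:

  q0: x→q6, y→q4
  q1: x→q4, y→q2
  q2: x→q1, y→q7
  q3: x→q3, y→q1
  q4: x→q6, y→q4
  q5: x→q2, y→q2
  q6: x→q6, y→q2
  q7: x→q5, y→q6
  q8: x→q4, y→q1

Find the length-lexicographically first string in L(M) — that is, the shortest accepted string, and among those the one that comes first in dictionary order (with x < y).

xyyx

A breadth-first search from q0 reaches an accepting state first via the path q0 → q6 → q2 → q7 → q5 on input xyyx.
No string of length < 4 is accepted (BFS exhausts all shorter strings without reaching an accepting state), and xyyx is the lexicographically least accepting string of length 4.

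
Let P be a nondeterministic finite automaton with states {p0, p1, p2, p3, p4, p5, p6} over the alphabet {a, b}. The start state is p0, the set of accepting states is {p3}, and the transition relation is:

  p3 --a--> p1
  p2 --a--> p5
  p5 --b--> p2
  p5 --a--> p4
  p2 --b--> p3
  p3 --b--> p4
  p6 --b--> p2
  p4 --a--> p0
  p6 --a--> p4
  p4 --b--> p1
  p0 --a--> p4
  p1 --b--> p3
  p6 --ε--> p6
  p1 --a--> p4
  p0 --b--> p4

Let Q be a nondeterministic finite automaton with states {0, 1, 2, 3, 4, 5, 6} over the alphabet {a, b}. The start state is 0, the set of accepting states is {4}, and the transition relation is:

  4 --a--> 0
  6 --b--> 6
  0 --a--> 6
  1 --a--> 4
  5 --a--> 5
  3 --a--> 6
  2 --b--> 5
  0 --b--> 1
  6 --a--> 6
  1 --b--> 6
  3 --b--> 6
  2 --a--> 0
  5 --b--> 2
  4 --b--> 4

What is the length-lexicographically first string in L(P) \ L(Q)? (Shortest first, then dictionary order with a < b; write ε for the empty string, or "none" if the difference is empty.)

abb

The string abb is accepted by P but not by Q.
No shorter string lies in the difference, and abb is the lexicographically first length-3 string in L(P) \ L(Q).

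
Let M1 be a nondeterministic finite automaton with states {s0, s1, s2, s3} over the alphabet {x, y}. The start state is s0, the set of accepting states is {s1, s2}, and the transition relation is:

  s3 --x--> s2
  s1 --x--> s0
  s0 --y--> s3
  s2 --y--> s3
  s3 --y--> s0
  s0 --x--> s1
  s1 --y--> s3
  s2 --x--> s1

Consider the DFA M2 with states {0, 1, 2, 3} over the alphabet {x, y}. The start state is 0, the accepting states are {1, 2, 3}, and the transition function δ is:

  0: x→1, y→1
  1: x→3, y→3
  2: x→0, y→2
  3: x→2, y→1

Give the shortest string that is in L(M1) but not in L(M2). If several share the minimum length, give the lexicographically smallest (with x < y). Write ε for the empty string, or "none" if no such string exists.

The string xyxx is accepted by M1 but not by M2.
No shorter string lies in the difference, and xyxx is the lexicographically first length-4 string in L(M1) \ L(M2).

xyxx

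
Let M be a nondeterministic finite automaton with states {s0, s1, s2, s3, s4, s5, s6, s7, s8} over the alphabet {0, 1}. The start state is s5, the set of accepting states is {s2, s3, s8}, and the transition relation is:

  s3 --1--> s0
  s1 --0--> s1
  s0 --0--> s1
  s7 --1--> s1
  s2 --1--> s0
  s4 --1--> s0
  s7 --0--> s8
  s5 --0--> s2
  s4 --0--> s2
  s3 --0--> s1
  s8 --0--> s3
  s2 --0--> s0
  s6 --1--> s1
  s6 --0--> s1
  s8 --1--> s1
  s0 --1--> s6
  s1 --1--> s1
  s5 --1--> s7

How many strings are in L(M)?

3

The useful subgraph on states {s2, s3, s5, s7, s8} is acyclic, so L(M) is finite; the longest accepting path visits 4 useful states, giving maximum string length 3.
Counting accepting paths from s5 by length: 1 of length 1, 1 of length 2, 1 of length 3. Total 3.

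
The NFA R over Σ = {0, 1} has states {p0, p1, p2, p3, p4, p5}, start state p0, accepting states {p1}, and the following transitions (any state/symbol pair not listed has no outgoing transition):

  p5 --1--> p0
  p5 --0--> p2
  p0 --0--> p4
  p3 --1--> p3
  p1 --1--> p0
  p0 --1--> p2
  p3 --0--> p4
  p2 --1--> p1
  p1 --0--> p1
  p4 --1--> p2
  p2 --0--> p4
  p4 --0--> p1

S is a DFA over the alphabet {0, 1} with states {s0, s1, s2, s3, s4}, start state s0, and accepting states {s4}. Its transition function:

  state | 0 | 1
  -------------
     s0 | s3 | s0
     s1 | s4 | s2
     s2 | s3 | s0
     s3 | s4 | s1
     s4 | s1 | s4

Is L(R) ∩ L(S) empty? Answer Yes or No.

The string 00 is accepted by both R and S.
Hence L(R) ∩ L(S) ≠ ∅.

No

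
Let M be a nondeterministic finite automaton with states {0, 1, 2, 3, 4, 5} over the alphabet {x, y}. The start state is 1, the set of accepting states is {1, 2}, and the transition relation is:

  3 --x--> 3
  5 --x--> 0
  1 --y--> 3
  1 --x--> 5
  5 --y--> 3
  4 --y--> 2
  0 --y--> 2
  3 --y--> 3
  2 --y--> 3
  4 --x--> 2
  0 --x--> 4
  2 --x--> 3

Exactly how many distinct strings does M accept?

The useful subgraph on states {0, 1, 2, 4, 5} is acyclic, so L(M) is finite; the longest accepting path visits 5 useful states, giving maximum string length 4.
Counting accepting paths from 1 by length: 1 of length 0, 1 of length 3, 2 of length 4. Total 4.

4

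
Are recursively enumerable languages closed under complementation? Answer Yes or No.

If both L and its complement were r.e., running the two recognisers in parallel would decide L, so L would be recursive; but there are r.e. languages that are not recursive (e.g. the halting problem), and their complements are therefore not r.e.

No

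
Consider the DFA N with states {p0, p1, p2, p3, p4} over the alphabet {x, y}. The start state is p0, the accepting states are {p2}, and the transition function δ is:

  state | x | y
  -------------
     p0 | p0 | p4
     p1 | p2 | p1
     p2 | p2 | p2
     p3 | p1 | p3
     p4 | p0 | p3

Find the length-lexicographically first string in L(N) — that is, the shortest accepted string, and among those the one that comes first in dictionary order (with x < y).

yyxx

A breadth-first search from p0 reaches an accepting state first via the path p0 → p4 → p3 → p1 → p2 on input yyxx.
No string of length < 4 is accepted (BFS exhausts all shorter strings without reaching an accepting state), and yyxx is the lexicographically least accepting string of length 4.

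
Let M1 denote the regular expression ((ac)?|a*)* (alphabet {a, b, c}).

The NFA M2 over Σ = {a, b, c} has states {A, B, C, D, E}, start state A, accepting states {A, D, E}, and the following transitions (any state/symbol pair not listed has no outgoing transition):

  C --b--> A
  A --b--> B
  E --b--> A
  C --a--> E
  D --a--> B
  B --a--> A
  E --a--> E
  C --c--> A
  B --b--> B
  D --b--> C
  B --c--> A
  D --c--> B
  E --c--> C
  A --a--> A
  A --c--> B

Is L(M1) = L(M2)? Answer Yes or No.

No

The string ac is accepted by M1 but rejected by M2.
So L(M1) ≠ L(M2).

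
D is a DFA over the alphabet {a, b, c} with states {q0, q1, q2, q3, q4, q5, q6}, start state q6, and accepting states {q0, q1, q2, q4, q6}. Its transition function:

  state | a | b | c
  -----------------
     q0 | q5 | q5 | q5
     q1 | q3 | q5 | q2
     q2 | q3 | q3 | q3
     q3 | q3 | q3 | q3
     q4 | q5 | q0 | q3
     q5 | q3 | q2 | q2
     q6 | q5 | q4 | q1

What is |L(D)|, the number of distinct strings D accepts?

The useful subgraph on states {q0, q1, q2, q4, q5, q6} is acyclic, so L(D) is finite; the longest accepting path visits 5 useful states, giving maximum string length 4.
Counting accepting paths from q6 by length: 1 of length 0, 2 of length 1, 4 of length 2, 4 of length 3, 6 of length 4. Total 17.

17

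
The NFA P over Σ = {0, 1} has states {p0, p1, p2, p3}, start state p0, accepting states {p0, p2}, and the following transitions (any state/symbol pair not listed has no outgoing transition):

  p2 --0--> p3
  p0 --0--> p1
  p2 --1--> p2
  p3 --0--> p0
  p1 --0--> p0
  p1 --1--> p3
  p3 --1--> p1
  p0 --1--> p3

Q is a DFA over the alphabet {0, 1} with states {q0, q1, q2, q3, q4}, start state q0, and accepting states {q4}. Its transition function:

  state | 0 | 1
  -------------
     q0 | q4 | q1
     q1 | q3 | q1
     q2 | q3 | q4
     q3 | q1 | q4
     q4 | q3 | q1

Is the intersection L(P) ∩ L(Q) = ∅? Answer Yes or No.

Yes

Exploring the product automaton P × Q from the start pair (p0, q0), following both machines on each input symbol, reaches 6 state pairs: (p0, q0), (p1, q4), (p3, q1), (p0, q3), (p1, q1), (p3, q4).
P accepts in {p0, p2} and Q accepts in {q4}; no reachable pair has both components accepting, so no string drives both machines to acceptance simultaneously and L(P) ∩ L(Q) = ∅.
So no string is accepted by both, and the intersection is empty.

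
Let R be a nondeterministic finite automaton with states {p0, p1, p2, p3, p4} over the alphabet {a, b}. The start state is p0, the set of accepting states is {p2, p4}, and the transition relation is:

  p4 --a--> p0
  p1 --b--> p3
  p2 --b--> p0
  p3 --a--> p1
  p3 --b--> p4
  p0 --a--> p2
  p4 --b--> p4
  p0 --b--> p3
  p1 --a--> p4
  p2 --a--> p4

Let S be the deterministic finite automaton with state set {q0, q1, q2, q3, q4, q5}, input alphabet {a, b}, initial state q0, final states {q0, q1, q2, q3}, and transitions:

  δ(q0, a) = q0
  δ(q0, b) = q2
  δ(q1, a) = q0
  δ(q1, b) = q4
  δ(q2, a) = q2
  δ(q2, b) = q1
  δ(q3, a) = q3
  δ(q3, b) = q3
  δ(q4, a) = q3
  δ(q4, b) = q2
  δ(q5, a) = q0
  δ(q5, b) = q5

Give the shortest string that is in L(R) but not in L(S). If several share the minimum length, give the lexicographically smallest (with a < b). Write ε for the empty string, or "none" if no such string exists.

bbb

The string bbb is accepted by R but not by S.
No shorter string lies in the difference, and bbb is the lexicographically first length-3 string in L(R) \ L(S).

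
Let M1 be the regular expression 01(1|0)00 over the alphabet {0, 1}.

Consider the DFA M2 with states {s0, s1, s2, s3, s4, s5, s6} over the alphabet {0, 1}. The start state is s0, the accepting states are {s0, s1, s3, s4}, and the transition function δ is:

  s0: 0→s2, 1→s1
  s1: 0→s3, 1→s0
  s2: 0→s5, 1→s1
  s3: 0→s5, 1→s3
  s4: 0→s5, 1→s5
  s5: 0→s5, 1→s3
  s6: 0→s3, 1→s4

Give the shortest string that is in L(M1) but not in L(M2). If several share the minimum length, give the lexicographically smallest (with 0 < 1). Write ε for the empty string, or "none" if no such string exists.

The string 01000 is accepted by M1 but not by M2.
No shorter string lies in the difference, and 01000 is the lexicographically first length-5 string in L(M1) \ L(M2).

01000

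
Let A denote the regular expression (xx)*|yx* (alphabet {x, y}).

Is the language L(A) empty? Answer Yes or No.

The empty string ε matches the expression, so it belongs to L(A).
Since L(A) contains at least one string, it is not empty.

No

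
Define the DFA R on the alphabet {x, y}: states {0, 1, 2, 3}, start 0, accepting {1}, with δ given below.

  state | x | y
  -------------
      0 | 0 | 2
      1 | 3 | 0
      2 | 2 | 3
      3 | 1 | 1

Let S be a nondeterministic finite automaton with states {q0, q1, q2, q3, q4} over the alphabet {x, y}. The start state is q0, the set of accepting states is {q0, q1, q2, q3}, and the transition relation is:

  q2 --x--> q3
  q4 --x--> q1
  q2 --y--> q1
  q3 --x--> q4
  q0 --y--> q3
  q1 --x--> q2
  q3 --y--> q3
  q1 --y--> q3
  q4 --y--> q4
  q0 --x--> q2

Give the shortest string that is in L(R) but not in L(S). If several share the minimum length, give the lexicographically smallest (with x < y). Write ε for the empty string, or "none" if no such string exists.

The string yyx is accepted by R but not by S.
No shorter string lies in the difference, and yyx is the lexicographically first length-3 string in L(R) \ L(S).

yyx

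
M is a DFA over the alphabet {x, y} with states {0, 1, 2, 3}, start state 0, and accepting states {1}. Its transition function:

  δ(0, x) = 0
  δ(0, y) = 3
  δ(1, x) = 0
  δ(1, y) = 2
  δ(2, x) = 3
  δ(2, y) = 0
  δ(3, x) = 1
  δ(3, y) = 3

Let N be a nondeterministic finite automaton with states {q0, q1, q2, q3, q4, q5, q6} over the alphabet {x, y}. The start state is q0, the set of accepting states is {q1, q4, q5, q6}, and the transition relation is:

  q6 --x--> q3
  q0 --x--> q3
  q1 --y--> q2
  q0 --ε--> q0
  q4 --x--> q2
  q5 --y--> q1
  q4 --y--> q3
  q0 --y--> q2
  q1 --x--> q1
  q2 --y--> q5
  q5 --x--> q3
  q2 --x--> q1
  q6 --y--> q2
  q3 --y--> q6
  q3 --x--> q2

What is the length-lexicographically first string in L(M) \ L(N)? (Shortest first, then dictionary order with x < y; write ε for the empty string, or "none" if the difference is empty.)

xyx

The string xyx is accepted by M but not by N.
No shorter string lies in the difference, and xyx is the lexicographically first length-3 string in L(M) \ L(N).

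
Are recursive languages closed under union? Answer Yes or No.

Run a decider for L₁ and then a decider for L₂ on the input and accept if either accepts; both sub-runs halt, so this is again a decider.
So the recursive languages are closed under union.

Yes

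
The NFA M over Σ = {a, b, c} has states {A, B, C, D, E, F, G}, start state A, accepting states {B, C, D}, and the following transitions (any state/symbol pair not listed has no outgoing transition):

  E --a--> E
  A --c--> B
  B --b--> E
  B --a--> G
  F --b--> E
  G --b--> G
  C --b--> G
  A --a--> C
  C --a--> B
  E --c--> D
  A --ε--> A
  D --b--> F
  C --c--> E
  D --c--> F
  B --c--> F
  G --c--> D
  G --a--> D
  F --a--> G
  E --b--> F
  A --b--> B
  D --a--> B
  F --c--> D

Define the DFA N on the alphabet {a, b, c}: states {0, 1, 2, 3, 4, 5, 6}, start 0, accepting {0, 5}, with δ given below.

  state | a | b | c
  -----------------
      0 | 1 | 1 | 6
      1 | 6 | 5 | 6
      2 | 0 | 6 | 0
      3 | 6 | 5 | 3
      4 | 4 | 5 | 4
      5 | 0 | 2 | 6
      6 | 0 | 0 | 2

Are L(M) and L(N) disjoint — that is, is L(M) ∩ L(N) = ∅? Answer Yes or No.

The string aba is accepted by both M and N.
Hence L(M) ∩ L(N) ≠ ∅.

No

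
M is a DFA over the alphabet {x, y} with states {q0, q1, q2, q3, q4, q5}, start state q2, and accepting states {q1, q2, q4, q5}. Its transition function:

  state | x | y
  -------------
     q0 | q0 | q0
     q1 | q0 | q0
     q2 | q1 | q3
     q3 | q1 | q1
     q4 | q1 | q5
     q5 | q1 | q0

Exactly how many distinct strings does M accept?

4

The useful subgraph on states {q1, q2, q3} is acyclic, so L(M) is finite; the longest accepting path visits 3 useful states, giving maximum string length 2.
Counting accepting paths from q2 by length: 1 of length 0, 1 of length 1, 2 of length 2. Total 4.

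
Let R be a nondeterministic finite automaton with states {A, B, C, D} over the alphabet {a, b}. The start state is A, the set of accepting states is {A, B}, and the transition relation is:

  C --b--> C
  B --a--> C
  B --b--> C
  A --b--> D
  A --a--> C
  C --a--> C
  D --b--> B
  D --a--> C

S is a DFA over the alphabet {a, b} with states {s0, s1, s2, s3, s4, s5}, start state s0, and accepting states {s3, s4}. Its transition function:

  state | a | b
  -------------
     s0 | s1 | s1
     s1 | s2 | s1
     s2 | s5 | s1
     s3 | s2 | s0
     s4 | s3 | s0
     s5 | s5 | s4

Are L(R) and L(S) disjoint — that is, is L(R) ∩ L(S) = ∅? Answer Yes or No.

Yes

Exploring the product automaton R × S from the start pair (A, s0), following both machines on each input symbol, reaches 9 state pairs: (A, s0), (C, s1), (D, s1), (C, s2), (B, s1), (C, s5), (C, s4), (C, s3), (C, s0).
R accepts in {A, B} and S accepts in {s3, s4}; no reachable pair has both components accepting, so no string drives both machines to acceptance simultaneously and L(R) ∩ L(S) = ∅.
So no string is accepted by both, and the intersection is empty.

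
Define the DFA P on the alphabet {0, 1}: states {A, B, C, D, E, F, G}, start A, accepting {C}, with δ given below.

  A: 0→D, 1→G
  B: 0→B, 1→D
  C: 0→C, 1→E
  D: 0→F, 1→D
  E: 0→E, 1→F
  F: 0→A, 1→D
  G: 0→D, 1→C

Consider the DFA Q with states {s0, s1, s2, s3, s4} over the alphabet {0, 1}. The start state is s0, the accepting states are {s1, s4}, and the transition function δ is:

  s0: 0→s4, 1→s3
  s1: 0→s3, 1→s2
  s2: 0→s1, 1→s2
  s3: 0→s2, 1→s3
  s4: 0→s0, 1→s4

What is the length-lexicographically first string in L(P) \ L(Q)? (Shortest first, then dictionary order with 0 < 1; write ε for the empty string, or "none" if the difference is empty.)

11

The string 11 is accepted by P but not by Q.
No shorter string lies in the difference, and 11 is the lexicographically first length-2 string in L(P) \ L(Q).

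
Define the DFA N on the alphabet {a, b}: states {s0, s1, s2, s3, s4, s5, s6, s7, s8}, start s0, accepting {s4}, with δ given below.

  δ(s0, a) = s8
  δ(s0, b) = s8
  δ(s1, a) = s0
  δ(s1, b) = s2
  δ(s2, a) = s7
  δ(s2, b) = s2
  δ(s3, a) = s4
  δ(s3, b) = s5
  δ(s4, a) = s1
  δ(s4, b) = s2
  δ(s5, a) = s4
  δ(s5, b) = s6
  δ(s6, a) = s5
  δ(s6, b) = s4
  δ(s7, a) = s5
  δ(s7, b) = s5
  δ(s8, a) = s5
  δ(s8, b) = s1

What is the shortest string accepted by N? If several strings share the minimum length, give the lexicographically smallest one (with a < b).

A breadth-first search from s0 reaches an accepting state first via the path s0 → s8 → s5 → s4 on input aaa.
No string of length < 3 is accepted (BFS exhausts all shorter strings without reaching an accepting state), and aaa is the lexicographically least accepting string of length 3.

aaa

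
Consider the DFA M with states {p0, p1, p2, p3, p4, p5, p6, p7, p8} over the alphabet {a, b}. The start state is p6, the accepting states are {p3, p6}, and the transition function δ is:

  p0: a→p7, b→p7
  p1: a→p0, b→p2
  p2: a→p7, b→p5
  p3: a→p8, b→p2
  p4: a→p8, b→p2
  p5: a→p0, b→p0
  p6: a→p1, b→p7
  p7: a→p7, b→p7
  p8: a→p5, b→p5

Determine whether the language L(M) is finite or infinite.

finite

The useful states (reachable from p6 and able to reach an accepting state) are {p6}.
Restricted to these states the transition graph has no cycle, so every accepting path has bounded length and L is finite.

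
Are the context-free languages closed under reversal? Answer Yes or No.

Yes

Reversing the right-hand side of every production of a context-free grammar for L gives a context-free grammar for Lᴿ (induction on derivation length).
So the context-free languages are closed under reversal.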